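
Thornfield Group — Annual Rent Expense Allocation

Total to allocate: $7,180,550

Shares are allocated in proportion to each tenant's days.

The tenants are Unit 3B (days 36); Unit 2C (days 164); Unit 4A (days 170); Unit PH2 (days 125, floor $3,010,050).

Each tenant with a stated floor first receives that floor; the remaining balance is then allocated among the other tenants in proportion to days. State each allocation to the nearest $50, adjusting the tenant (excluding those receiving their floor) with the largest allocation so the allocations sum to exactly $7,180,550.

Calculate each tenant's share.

Unit 3B: $405,800; Unit 2C: $1,848,550; Unit 4A: $1,916,150; Unit PH2: $3,010,050

Fund the minimums — Unit PH2 $3,010,050. Remaining pool $4,170,500.
Remaining pool split over remaining days 370: Unit 3B 405,778.38 → $405,800; Unit 2C 1,848,545.95 → $1,848,550; Unit 4A 1,916,175.68 → $1,916,200.
Rounding difference −$50 applied to Unit 4A → $1,916,150.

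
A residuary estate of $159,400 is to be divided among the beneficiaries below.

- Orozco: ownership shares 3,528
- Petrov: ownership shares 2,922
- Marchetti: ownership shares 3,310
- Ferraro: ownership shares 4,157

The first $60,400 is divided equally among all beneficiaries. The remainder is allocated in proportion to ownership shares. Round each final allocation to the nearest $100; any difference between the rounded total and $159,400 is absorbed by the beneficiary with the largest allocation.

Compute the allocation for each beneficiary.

Orozco: $40,200 | Petrov: $35,900 | Marchetti: $38,600 | Ferraro: $44,700

Equal tier: $60,400 ÷ 4 = $15,100 apiece.
Remainder $99,000 by ownership shares (total 13,917): Orozco 25,096.79 → $25,100; Petrov 20,785.95 → $20,800; Marchetti 23,546.02 → $23,500; Ferraro 29,571.24 → $29,600.
Totals: Orozco $15,100 + $25,100 = $40,200; Petrov $15,100 + $20,800 = $35,900; Marchetti $15,100 + $23,500 = $38,600; Ferraro $15,100 + $29,600 = $44,700.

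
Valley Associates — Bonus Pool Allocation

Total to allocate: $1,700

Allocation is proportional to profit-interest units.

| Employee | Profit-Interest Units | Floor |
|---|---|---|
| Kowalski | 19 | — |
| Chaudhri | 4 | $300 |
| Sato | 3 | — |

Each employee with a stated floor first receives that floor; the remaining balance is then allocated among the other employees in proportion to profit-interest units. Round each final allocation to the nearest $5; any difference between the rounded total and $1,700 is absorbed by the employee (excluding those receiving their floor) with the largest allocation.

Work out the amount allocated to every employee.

Kowalski: $1,210; Chaudhri: $300; Sato: $190

Fund the minimums — Chaudhri $300. Remaining pool $1,400.
Remaining pool split over remaining profit-interest units 22: Kowalski 1,209.09 → $1,210; Sato 190.91 → $190.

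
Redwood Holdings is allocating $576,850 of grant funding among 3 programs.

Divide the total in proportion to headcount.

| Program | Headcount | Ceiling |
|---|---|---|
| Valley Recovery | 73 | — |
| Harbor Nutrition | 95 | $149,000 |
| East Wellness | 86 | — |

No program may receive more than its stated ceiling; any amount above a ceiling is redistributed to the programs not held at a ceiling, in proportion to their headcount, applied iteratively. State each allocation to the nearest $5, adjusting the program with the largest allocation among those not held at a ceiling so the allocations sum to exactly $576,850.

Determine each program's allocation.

Valley Recovery: $196,435 | Harbor Nutrition: $149,000 | East Wellness: $231,415

Combined headcount = 254.
Pro-rata shares before constraints: Valley Recovery 165,787.60; Harbor Nutrition 215,750.98; East Wellness 195,311.42.
Held at cap: Harbor Nutrition ($149,000); residual $427,850 reallocated over remaining headcount 159.
Redistributed shares: Valley Recovery 196,434.28 → $196,435; East Wellness 231,415.72 → $231,415.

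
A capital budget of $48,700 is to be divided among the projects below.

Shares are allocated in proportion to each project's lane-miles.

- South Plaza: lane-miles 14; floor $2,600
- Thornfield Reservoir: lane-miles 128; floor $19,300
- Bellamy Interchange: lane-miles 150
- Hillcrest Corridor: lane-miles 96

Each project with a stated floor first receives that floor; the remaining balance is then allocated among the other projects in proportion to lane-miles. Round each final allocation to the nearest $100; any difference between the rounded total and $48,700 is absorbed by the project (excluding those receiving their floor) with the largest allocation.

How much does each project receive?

Minimums first: South Plaza $2,600; Thornfield Reservoir $19,300. Remaining pool $26,800.
Remaining pool split over remaining lane-miles 246: Bellamy Interchange 16,341.46 → $16,300; Hillcrest Corridor 10,458.54 → $10,500.

South Plaza: $2,600 | Thornfield Reservoir: $19,300 | Bellamy Interchange: $16,300 | Hillcrest Corridor: $10,500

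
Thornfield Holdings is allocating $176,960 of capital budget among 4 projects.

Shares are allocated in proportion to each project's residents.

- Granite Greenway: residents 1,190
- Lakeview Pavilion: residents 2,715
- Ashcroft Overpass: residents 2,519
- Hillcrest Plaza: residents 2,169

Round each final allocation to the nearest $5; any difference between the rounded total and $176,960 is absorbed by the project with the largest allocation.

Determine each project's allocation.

Granite Greenway: $24,505; Lakeview Pavilion: $55,915; Ashcroft Overpass: $51,875; Hillcrest Plaza: $44,665

Combined residents = 8,593.
Proportional shares: Granite Greenway 1,190/8,593 × $176,960 = 24,506.27; Lakeview Pavilion 2,715/8,593 × $176,960 = 55,911.37; Ashcroft Overpass 2,519/8,593 × $176,960 = 51,875.04; Hillcrest Plaza 2,169/8,593 × $176,960 = 44,667.32.
Rounded to nearest $5: Granite Greenway $24,505; Lakeview Pavilion $55,910; Ashcroft Overpass $51,875; Hillcrest Plaza $44,665. Sum = $176,955.
Difference $176,960 − $176,955 = +$5 applied to largest allocation (Lakeview Pavilion): Lakeview Pavilion becomes $55,915.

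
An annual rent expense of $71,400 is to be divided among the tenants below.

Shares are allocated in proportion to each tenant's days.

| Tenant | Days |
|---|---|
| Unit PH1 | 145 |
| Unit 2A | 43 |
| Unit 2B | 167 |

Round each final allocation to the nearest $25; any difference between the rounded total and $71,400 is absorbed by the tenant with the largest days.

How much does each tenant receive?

Unit PH1: $29,175; Unit 2A: $8,650; Unit 2B: $33,575

Days total: 355.
Raw shares: Unit PH1 145/355 × $71,400 = 29,163.38; Unit 2A 43/355 × $71,400 = 8,648.45; Unit 2B 167/355 × $71,400 = 33,588.17.
Rounded to nearest $25: Unit PH1 $29,175; Unit 2A $8,650; Unit 2B $33,600. Sum = $71,425.
Difference $71,400 − $71,425 = −$25 applied to largest days (Unit 2B): Unit 2B becomes $33,575.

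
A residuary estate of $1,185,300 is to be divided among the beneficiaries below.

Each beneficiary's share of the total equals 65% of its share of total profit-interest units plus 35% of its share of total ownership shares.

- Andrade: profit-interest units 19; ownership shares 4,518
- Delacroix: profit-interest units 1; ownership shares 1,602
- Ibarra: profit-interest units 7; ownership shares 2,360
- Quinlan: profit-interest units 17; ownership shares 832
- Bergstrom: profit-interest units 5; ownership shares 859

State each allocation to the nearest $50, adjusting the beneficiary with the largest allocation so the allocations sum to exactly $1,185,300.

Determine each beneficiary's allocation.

Andrade: $483,050 | Delacroix: $81,050 | Ibarra: $206,300 | Quinlan: $301,250 | Bergstrom: $113,650

Profit-interest units total 49; ownership shares total 10,171.
Composite weights (65% profit-interest units + 35% ownership shares): Andrade 0.4075; Delacroix 0.0684; Ibarra 0.1741; Quinlan 0.2541; Bergstrom 0.0959.
Raw shares: Andrade 483,024.28; Delacroix 81,065.78; Ibarra 206,323.31; Quinlan 301,232.88; Bergstrom 113,653.75.
At nearest $50: Andrade $483,000; Delacroix $81,050; Ibarra $206,300; Quinlan $301,250; Bergstrom $113,650. Sum = $1,185,250.
Difference $1,185,300 − $1,185,250 = +$50 applied to largest allocation (Andrade): Andrade becomes $483,050.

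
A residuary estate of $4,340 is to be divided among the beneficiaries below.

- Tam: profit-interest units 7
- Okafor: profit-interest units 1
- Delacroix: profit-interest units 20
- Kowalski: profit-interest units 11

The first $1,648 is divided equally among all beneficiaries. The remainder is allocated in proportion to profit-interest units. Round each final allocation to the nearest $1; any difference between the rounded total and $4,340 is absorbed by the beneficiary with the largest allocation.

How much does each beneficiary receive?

Equal tier: $1,648 ÷ 4 = $412 apiece.
Remainder $2,692 by profit-interest units (total 39): Tam 483.18 → $483; Okafor 69.03 → $69; Delacroix 1,380.51 → $1,381; Kowalski 759.28 → $759.
Totals: Tam $412 + $483 = $895; Okafor $412 + $69 = $481; Delacroix $412 + $1,381 = $1,793; Kowalski $412 + $759 = $1,171.

Tam: $895 · Okafor: $481 · Delacroix: $1,793 · Kowalski: $1,171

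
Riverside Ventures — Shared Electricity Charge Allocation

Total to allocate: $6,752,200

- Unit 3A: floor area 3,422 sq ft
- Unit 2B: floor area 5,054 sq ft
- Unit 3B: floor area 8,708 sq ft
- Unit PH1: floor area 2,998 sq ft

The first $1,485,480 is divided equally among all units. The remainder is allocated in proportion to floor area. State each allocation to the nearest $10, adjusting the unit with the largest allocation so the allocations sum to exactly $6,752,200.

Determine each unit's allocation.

Unit 3A: $1,264,380 | Unit 2B: $1,690,270 | Unit 3B: $2,643,820 | Unit PH1: $1,153,730

Equal tier: $1,485,480 ÷ 4 = $371,370 apiece.
Remainder $5,266,720 by floor area (total 20,182): Unit 3A 893,009.41 → $893,010; Unit 2B 1,318,898.17 → $1,318,900; Unit 3B 2,272,450.59 → $2,272,450; Unit PH1 782,361.84 → $782,360.
Totals: Unit 3A $371,370 + $893,010 = $1,264,380; Unit 2B $371,370 + $1,318,900 = $1,690,270; Unit 3B $371,370 + $2,272,450 = $2,643,820; Unit PH1 $371,370 + $782,360 = $1,153,730.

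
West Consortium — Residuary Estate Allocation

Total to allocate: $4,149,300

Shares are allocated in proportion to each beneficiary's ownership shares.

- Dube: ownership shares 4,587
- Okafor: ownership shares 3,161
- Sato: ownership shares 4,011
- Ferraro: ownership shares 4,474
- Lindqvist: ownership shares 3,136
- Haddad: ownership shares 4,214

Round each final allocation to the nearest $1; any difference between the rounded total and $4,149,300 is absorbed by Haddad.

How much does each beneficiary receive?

Total ownership shares = 23,583.
Raw shares: Dube 4,587/23,583 × $4,149,300 = 807,057.59; Okafor 3,161/23,583 × $4,149,300 = 556,160.68; Sato 4,011/23,583 × $4,149,300 = 705,713.54; Ferraro 4,474/23,583 × $4,149,300 = 787,175.86; Lindqvist 3,136/23,583 × $4,149,300 = 551,762.07; Haddad 4,214/23,583 × $4,149,300 = 741,430.28.
At nearest $1: Dube $807,058; Okafor $556,161; Sato $705,714; Ferraro $787,176; Lindqvist $551,762; Haddad $741,430. Sum = $4,149,301.
Difference $4,149,300 − $4,149,301 = −$1 applied to Haddad: Haddad becomes $741,429.

Dube: $807,058 | Okafor: $556,161 | Sato: $705,714 | Ferraro: $787,176 | Lindqvist: $551,762 | Haddad: $741,429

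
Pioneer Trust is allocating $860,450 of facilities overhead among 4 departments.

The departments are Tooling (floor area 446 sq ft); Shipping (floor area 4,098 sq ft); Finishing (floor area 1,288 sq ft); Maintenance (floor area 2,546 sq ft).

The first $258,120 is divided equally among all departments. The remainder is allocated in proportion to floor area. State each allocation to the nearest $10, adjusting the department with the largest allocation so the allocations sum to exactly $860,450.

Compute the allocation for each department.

Tooling: $96,590 · Shipping: $359,160 · Finishing: $157,130 · Maintenance: $247,570

First tranche $258,120 split equally: $64,530 each.
Remainder $602,330 by floor area (total 8,378): Tooling 32,064.83 → $32,060; Shipping 294,622.62 → $294,620; Finishing 92,599.79 → $92,600; Maintenance 183,042.75 → $183,040.
Rounding difference +$10 on remainder applied to Shipping.
Totals: Tooling $64,530 + $32,060 = $96,590; Shipping $64,530 + $294,630 = $359,160; Finishing $64,530 + $92,600 = $157,130; Maintenance $64,530 + $183,040 = $247,570.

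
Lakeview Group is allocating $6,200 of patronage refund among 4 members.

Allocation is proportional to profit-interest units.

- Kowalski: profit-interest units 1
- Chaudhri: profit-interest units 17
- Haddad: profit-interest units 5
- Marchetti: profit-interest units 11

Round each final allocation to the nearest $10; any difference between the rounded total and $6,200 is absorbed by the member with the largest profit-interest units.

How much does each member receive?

Sum of profit-interest units: 1 + 17 + 5 + 11 = 34.
Unrounded shares: Kowalski 182.35; Chaudhri 3,100.00; Haddad 911.76; Marchetti 2,005.88.
After rounding ($10): Kowalski $180; Chaudhri $3,100; Haddad $910; Marchetti $2,010. Sum = $6,200.
Sum already equals the total — no adjustment.

Kowalski: $180 · Chaudhri: $3,100 · Haddad: $910 · Marchetti: $2,010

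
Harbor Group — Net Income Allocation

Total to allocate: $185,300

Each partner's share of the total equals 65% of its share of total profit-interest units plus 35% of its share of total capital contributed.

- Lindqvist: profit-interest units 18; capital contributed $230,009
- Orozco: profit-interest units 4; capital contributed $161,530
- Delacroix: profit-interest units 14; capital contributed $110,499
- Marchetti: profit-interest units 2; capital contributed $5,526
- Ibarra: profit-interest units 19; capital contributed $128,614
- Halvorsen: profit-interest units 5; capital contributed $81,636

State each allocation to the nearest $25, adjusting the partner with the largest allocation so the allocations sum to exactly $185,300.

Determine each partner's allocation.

Totals — profit-interest units 62, capital contributed 717,814.
Blended shares (65% profit-interest units + 35% capital contributed): Lindqvist 0.3009; Orozco 0.1207; Delacroix 0.2007; Marchetti 0.0237; Ibarra 0.2619; Halvorsen 0.0922.
Pro-rata amounts: Lindqvist 55,749.38; Orozco 22,364.99; Delacroix 37,180.92; Marchetti 4,384.60; Ibarra 48,530.93; Halvorsen 17,089.18.
After rounding ($25): Lindqvist $55,750; Orozco $22,375; Delacroix $37,175; Marchetti $4,375; Ibarra $48,525; Halvorsen $17,100. Sum = $185,300.
Rounded total matches; no reconciliation needed.

Lindqvist: $55,750 | Orozco: $22,375 | Delacroix: $37,175 | Marchetti: $4,375 | Ibarra: $48,525 | Halvorsen: $17,100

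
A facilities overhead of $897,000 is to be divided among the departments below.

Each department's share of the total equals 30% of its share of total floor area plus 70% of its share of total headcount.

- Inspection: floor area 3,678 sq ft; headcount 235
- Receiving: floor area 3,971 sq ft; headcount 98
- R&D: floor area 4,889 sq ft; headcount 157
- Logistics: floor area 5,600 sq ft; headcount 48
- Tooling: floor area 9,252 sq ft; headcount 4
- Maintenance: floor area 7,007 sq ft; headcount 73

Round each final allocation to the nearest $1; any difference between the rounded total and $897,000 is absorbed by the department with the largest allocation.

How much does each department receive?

Inspection: $268,703 · Receiving: $131,122 · R&D: $198,542 · Logistics: $92,818 · Tooling: $76,466 · Maintenance: $129,349

Floor area total 34,397; headcount total 615.
Blended shares (30% floor area + 70% headcount): Inspection 0.2996; Receiving 0.1462; R&D 0.2213; Logistics 0.1035; Tooling 0.0852; Maintenance 0.1442.
Raw shares: Inspection 268,703.57; Receiving 131,122.16; R&D 198,541.56; Logistics 92,817.63; Tooling 76,465.60; Maintenance 129,349.48.
After rounding ($1): Inspection $268,704; Receiving $131,122; R&D $198,542; Logistics $92,818; Tooling $76,466; Maintenance $129,349. Sum = $897,001.
Difference $897,000 − $897,001 = −$1 applied to largest allocation (Inspection): Inspection becomes $268,703.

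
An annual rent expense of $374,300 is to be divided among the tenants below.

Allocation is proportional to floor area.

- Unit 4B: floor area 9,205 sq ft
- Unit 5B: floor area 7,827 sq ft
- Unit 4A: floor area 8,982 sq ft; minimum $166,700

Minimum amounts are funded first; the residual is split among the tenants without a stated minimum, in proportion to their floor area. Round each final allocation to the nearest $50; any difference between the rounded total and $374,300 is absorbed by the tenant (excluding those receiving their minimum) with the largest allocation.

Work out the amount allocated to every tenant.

Unit 4B: $112,200 | Unit 5B: $95,400 | Unit 4A: $166,700

Fund the minimums — Unit 4A $166,700. Remaining pool $207,600.
Remaining pool split over remaining floor area 17,032: Unit 4B 112,198.10 → $112,200; Unit 5B 95,401.90 → $95,400.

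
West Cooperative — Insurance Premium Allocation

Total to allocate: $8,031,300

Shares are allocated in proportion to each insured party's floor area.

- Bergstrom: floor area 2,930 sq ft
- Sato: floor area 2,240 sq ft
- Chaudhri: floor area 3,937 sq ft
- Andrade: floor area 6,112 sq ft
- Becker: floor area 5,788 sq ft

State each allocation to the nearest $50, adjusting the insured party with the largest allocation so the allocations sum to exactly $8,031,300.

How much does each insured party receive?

Bergstrom: $1,120,200; Sato: $856,400; Chaudhri: $1,505,200; Andrade: $2,336,650; Becker: $2,212,850

Total floor area = 21,007.
Proportional shares: Bergstrom 2,930/21,007 × $8,031,300 = 1,120,184.18; Sato 2,240/21,007 × $8,031,300 = 856,386.54; Chaudhri 3,937/21,007 × $8,031,300 = 1,505,175.80; Andrade 6,112/21,007 × $8,031,300 = 2,336,711.84; Becker 5,788/21,007 × $8,031,300 = 2,212,841.64.
Rounded to nearest $50: Bergstrom $1,120,200; Sato $856,400; Chaudhri $1,505,200; Andrade $2,336,700; Becker $2,212,850. Sum = $8,031,350.
Difference $8,031,300 − $8,031,350 = −$50 applied to largest allocation (Andrade): Andrade becomes $2,336,650.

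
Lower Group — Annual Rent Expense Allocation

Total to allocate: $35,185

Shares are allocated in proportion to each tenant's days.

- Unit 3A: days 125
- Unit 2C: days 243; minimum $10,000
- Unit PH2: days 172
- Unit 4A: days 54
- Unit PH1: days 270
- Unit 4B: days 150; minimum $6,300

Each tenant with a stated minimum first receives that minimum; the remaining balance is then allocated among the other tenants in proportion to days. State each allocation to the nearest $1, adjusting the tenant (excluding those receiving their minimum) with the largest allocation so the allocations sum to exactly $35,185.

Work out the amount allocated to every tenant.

Minimums first: Unit 2C $10,000; Unit 4B $6,300. Remaining pool $18,885.
Remaining pool split over remaining days 621: Unit 3A 3,801.33 → $3,801; Unit PH2 5,230.63 → $5,231; Unit 4A 1,642.17 → $1,642; Unit PH1 8,210.87 → $8,211.

Unit 3A: $3,801 · Unit 2C: $10,000 · Unit PH2: $5,231 · Unit 4A: $1,642 · Unit PH1: $8,211 · Unit 4B: $6,300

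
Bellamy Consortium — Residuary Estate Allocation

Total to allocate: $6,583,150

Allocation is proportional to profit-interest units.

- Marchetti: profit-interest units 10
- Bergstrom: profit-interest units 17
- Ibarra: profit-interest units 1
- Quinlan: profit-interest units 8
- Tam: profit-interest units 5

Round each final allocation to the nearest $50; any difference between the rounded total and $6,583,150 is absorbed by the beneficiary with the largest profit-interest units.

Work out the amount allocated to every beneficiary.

Profit-interest units total: 41.
Proportional shares: Marchetti 10/41 × $6,583,150 = 1,605,646.34; Bergstrom 17/41 × $6,583,150 = 2,729,598.78; Ibarra 1/41 × $6,583,150 = 160,564.63; Quinlan 8/41 × $6,583,150 = 1,284,517.07; Tam 5/41 × $6,583,150 = 802,823.17.
After rounding ($50): Marchetti $1,605,650; Bergstrom $2,729,600; Ibarra $160,550; Quinlan $1,284,500; Tam $802,800. Sum = $6,583,100.
Difference $6,583,150 − $6,583,100 = +$50 applied to largest profit-interest units (Bergstrom): Bergstrom becomes $2,729,650.

Marchetti: $1,605,650 · Bergstrom: $2,729,650 · Ibarra: $160,550 · Quinlan: $1,284,500 · Tam: $802,800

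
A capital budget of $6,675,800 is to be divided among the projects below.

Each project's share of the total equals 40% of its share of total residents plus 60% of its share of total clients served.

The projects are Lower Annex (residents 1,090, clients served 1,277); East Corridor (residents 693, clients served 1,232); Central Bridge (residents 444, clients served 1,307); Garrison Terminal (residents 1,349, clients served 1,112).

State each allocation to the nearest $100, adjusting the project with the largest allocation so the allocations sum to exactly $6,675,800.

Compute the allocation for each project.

Totals — residents 3,576, clients served 4,928.
Composite weights (40% residents + 60% clients served): Lower Annex 0.2774; East Corridor 0.2275; Central Bridge 0.2088; Garrison Terminal 0.2863.
Proportional shares: Lower Annex 1,851,885.84; East Corridor 1,518,856.51; Central Bridge 1,393,879.82; Garrison Terminal 1,911,177.83.
Rounded to nearest $100: Lower Annex $1,851,900; East Corridor $1,518,900; Central Bridge $1,393,900; Garrison Terminal $1,911,200. Sum = $6,675,900.
Difference $6,675,800 − $6,675,900 = −$100 applied to largest allocation (Garrison Terminal): Garrison Terminal becomes $1,911,100.

Lower Annex: $1,851,900 | East Corridor: $1,518,900 | Central Bridge: $1,393,900 | Garrison Terminal: $1,911,100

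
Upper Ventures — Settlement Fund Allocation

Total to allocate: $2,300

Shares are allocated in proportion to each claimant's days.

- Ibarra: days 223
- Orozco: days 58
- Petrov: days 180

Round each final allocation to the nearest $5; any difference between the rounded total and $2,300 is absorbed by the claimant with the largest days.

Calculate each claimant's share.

Combined days = 461.
Raw shares: Ibarra 223/461 × $2,300 = 1,112.58; Orozco 58/461 × $2,300 = 289.37; Petrov 180/461 × $2,300 = 898.05.
After rounding ($5): Ibarra $1,115; Orozco $290; Petrov $900. Sum = $2,305.
Difference $2,300 − $2,305 = −$5 applied to largest days (Ibarra): Ibarra becomes $1,110.

Ibarra: $1,110 | Orozco: $290 | Petrov: $900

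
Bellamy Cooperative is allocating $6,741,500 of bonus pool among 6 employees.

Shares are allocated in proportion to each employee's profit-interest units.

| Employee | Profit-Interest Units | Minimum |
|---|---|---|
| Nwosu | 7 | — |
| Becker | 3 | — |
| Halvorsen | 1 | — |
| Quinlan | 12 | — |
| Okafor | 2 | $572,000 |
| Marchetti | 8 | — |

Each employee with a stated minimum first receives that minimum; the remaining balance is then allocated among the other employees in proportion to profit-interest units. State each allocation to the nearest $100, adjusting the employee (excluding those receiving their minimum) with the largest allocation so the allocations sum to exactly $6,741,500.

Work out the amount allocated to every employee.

Guaranteed amounts: Okafor $572,000. Remaining pool $6,169,500.
Remaining pool split over remaining profit-interest units 31: Nwosu 1,393,112.90 → $1,393,100; Becker 597,048.39 → $597,000; Halvorsen 199,016.13 → $199,000; Quinlan 2,388,193.55 → $2,388,200; Marchetti 1,592,129.03 → $1,592,100.
Rounding difference +$100 applied to Quinlan → $2,388,300.

Nwosu: $1,393,100 | Becker: $597,000 | Halvorsen: $199,000 | Quinlan: $2,388,300 | Okafor: $572,000 | Marchetti: $1,592,100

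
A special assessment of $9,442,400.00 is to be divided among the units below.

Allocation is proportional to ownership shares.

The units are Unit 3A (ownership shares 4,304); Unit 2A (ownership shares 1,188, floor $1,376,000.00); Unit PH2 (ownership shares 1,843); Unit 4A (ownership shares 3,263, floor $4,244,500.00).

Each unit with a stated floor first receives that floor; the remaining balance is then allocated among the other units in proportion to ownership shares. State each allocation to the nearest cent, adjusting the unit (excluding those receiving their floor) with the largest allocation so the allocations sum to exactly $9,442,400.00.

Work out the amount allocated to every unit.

Unit 3A: $2,676,013.93 | Unit 2A: $1,376,000.00 | Unit PH2: $1,145,886.07 | Unit 4A: $4,244,500.00

Fund the minimums — Unit 2A $1,376,000.00; Unit 4A $4,244,500.00. Residual $3,821,900.00.
Residual split over remaining ownership shares 6,147: Unit 3A 2,676,013.9255 → $2,676,013.93; Unit PH2 1,145,886.0745 → $1,145,886.07.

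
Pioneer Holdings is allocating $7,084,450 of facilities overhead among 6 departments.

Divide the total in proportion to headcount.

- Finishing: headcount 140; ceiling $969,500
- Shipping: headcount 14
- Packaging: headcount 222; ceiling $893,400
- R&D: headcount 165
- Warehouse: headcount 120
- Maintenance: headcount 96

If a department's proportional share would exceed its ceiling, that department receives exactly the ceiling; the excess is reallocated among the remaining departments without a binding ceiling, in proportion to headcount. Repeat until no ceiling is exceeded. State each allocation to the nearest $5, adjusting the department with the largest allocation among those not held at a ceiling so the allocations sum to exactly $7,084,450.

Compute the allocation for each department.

Finishing: $969,500 · Shipping: $185,070 · Packaging: $893,400 · R&D: $2,181,150 · Warehouse: $1,586,295 · Maintenance: $1,269,035

Combined headcount = 757.
Pro-rata shares before constraints: Finishing 1,310,202.11; Shipping 131,020.21; Packaging 2,077,606.21; R&D 1,544,166.78; Warehouse 1,123,030.38; Maintenance 898,424.31.
Capped: Finishing ($969,500), Packaging ($893,400); residual $5,221,550 reallocated over remaining headcount 395.
Redistributed shares: Shipping 185,067.59 → $185,070; R&D 2,181,153.80 → $2,181,155; Warehouse 1,586,293.67 → $1,586,295; Maintenance 1,269,034.94 → $1,269,035.
Rounding difference −$5 applied to R&D → $2,181,150.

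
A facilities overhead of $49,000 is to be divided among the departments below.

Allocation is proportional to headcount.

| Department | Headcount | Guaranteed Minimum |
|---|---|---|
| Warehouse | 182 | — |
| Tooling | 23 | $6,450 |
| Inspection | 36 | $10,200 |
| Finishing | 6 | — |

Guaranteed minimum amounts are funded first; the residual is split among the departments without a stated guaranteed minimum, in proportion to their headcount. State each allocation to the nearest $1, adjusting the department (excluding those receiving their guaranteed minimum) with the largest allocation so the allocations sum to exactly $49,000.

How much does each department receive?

Minimums first: Tooling $6,450; Inspection $10,200. Balance $32,350.
Balance split over remaining headcount 188: Warehouse 31,317.55 → $31,318; Finishing 1,032.45 → $1,032.

Warehouse: $31,318; Tooling: $6,450; Inspection: $10,200; Finishing: $1,032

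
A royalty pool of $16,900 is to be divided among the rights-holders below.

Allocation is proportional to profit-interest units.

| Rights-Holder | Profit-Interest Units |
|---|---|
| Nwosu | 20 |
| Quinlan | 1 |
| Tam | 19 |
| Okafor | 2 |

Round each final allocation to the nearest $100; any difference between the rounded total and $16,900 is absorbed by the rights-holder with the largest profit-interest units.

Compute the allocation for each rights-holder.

Combined profit-interest units = 20 + 1 + 19 + 2 = 42.
Unrounded shares: Nwosu 8,047.62; Quinlan 402.38; Tam 7,645.24; Okafor 804.76.
After rounding ($100): Nwosu $8,000; Quinlan $400; Tam $7,600; Okafor $800. Sum = $16,800.
Difference $16,900 − $16,800 = +$100 applied to largest profit-interest units (Nwosu): Nwosu becomes $8,100.

Nwosu: $8,100 · Quinlan: $400 · Tam: $7,600 · Okafor: $800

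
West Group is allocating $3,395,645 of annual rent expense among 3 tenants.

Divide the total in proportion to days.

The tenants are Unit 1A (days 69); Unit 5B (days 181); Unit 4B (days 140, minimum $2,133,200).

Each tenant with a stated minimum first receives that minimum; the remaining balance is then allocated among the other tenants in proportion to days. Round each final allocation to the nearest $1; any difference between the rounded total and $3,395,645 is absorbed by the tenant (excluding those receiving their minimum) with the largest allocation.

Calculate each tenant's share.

Guaranteed amounts: Unit 4B $2,133,200. Remaining pool $1,262,445.
Remaining pool split over remaining days 250: Unit 1A 348,434.82 → $348,435; Unit 5B 914,010.18 → $914,010.

Unit 1A: $348,435 · Unit 5B: $914,010 · Unit 4B: $2,133,200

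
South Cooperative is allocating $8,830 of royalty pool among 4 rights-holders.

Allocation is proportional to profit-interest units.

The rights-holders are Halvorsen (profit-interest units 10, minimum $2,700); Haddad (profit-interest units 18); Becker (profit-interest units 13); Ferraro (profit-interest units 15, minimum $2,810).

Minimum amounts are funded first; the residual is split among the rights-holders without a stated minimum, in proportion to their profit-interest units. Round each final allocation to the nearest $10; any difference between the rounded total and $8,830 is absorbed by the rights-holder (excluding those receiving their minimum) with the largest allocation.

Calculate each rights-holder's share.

Halvorsen: $2,700; Haddad: $1,930; Becker: $1,390; Ferraro: $2,810

Minimums first: Halvorsen $2,700; Ferraro $2,810. Remaining pool $3,320.
Remaining pool split over remaining profit-interest units 31: Haddad 1,927.74 → $1,930; Becker 1,392.26 → $1,390.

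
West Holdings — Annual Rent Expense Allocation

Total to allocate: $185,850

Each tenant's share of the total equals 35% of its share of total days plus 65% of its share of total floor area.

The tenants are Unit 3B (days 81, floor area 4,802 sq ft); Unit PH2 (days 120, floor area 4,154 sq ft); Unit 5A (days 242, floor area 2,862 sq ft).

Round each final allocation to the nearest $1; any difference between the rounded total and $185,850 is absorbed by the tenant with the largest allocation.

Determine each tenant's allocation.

Unit 3B: $60,979; Unit PH2: $60,082; Unit 5A: $64,789

Totals — days 443, floor area 11,818.
Blended shares (35% days + 65% floor area): Unit 3B 0.3281; Unit PH2 0.3233; Unit 5A 0.3486.
Pro-rata amounts: Unit 3B 60,979.16; Unit PH2 60,081.89; Unit 5A 64,788.95.
Rounded to nearest $1: Unit 3B $60,979; Unit PH2 $60,082; Unit 5A $64,789. Sum = $185,850.
No rounding difference to absorb.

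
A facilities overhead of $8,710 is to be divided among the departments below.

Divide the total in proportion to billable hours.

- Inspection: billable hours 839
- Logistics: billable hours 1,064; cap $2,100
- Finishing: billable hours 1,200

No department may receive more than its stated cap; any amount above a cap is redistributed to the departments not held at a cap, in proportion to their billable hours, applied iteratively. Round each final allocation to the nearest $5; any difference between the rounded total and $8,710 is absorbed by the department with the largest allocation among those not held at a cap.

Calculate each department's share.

Combined billable hours = 3,103.
Proportional shares (ignoring caps): Inspection 2,355.04; Logistics 2,986.61; Finishing 3,368.35.
Cap binds for Logistics ($2,100); residual $6,610 reallocated over remaining billable hours 2,039.
Shares after redistribution: Inspection 2,719.86 → $2,720; Finishing 3,890.14 → $3,890.

Inspection: $2,720; Logistics: $2,100; Finishing: $3,890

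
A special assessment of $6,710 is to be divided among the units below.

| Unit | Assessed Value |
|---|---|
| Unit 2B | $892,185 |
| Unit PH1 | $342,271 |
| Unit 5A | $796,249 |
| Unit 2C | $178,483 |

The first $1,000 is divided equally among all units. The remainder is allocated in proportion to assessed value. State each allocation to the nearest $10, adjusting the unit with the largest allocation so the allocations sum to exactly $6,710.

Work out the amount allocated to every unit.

$1,000 shared equally gives $250 per unit.
Remainder $5,710 by assessed value (total 2,209,188): Unit 2B 2,305.99 → $2,310; Unit PH1 884.65 → $880; Unit 5A 2,058.03 → $2,060; Unit 2C 461.32 → $460.
Totals: Unit 2B $250 + $2,310 = $2,560; Unit PH1 $250 + $880 = $1,130; Unit 5A $250 + $2,060 = $2,310; Unit 2C $250 + $460 = $710.

Unit 2B: $2,560 · Unit PH1: $1,130 · Unit 5A: $2,310 · Unit 2C: $710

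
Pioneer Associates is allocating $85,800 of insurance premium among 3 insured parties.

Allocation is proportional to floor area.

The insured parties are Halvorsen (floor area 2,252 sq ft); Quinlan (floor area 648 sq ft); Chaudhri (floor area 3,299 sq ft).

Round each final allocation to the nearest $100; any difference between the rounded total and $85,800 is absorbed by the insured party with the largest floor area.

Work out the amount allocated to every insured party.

Combined floor area = 6,199.
Unrounded shares: Halvorsen 2,252/6,199 × $85,800 = 31,169.80; Quinlan 648/6,199 × $85,800 = 8,968.93; Chaudhri 3,299/6,199 × $85,800 = 45,661.27.
After rounding ($100): Halvorsen $31,200; Quinlan $9,000; Chaudhri $45,700. Sum = $85,900.
Difference $85,800 − $85,900 = −$100 applied to largest floor area (Chaudhri): Chaudhri becomes $45,600.

Halvorsen: $31,200 · Quinlan: $9,000 · Chaudhri: $45,600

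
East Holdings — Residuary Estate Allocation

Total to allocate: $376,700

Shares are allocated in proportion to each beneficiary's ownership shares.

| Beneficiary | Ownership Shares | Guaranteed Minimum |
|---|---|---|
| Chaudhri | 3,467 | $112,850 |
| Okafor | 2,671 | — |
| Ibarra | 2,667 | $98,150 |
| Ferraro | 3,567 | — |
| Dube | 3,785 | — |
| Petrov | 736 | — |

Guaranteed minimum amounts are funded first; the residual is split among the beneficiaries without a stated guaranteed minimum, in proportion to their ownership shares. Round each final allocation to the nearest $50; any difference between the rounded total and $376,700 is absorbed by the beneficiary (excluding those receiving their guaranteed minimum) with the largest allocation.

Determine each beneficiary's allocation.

Guaranteed amounts: Chaudhri $112,850; Ibarra $98,150. Residual $165,700.
Residual split over remaining ownership shares 10,759: Okafor 41,136.23 → $41,150; Ferraro 54,935.58 → $54,950; Dube 58,293.01 → $58,300; Petrov 11,335.18 → $11,350.
Rounding difference −$50 applied to Dube → $58,250.

Chaudhri: $112,850; Okafor: $41,150; Ibarra: $98,150; Ferraro: $54,950; Dube: $58,250; Petrov: $11,350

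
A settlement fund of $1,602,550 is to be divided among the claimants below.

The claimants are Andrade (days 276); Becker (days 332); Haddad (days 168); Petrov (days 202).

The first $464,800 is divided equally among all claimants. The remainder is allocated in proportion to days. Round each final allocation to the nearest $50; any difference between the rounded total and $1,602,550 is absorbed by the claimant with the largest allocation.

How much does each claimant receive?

$464,800 shared equally gives $116,200 per claimant.
Remainder $1,137,750 by days (total 978): Andrade 321,082.82 → $321,100; Becker 386,230.06 → $386,250; Haddad 195,441.72 → $195,450; Petrov 234,995.40 → $235,000.
Rounding difference −$50 on remainder applied to Becker.
Totals: Andrade $116,200 + $321,100 = $437,300; Becker $116,200 + $386,200 = $502,400; Haddad $116,200 + $195,450 = $311,650; Petrov $116,200 + $235,000 = $351,200.

Andrade: $437,300 · Becker: $502,400 · Haddad: $311,650 · Petrov: $351,200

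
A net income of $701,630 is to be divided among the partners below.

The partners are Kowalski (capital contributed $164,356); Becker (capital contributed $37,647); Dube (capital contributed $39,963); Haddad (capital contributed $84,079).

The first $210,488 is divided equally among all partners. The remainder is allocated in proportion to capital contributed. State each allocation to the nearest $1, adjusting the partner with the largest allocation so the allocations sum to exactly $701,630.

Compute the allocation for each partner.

Kowalski: $300,202 · Becker: $109,332 · Dube: $112,821 · Haddad: $179,275

$210,488 shared equally gives $52,622 per partner.
Remainder $491,142 by capital contributed (total 326,045): Kowalski 247,579.73 → $247,580; Becker 56,710.03 → $56,710; Dube 60,198.77 → $60,199; Haddad 126,653.46 → $126,653.
Totals: Kowalski $52,622 + $247,580 = $300,202; Becker $52,622 + $56,710 = $109,332; Dube $52,622 + $60,199 = $112,821; Haddad $52,622 + $126,653 = $179,275.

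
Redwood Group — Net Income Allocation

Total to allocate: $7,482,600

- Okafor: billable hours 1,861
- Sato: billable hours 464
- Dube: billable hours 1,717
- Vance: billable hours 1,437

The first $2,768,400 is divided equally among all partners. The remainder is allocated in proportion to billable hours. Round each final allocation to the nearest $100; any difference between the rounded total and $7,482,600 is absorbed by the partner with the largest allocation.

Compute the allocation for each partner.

Okafor: $2,293,400 · Sato: $1,091,300 · Dube: $2,169,400 · Vance: $1,928,500

Equal tier: $2,768,400 ÷ 4 = $692,100 apiece.
Remainder $4,714,200 by billable hours (total 5,479): Okafor 1,601,227.63 → $1,601,200; Sato 399,231.39 → $399,200; Dube 1,477,328.24 → $1,477,300; Vance 1,236,412.74 → $1,236,400.
Rounding difference +$100 on remainder applied to Okafor.
Totals: Okafor $692,100 + $1,601,300 = $2,293,400; Sato $692,100 + $399,200 = $1,091,300; Dube $692,100 + $1,477,300 = $2,169,400; Vance $692,100 + $1,236,400 = $1,928,500.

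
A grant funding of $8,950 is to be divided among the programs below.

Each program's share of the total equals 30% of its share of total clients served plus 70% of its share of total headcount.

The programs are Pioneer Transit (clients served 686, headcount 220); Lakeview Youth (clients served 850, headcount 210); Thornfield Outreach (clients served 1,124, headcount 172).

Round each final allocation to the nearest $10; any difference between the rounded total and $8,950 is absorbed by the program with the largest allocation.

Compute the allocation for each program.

Pioneer Transit: $2,980 | Lakeview Youth: $3,050 | Thornfield Outreach: $2,920

Totals — clients served 2,660, headcount 602.
Blended shares (30% clients served + 70% headcount): Pioneer Transit 0.3332; Lakeview Youth 0.3401; Thornfield Outreach 0.3268.
Unrounded shares: Pioneer Transit 2,981.98; Lakeview Youth 3,043.45; Thornfield Outreach 2,924.56.
Rounded to nearest $10: Pioneer Transit $2,980; Lakeview Youth $3,040; Thornfield Outreach $2,920. Sum = $8,940.
Difference $8,950 − $8,940 = +$10 applied to largest allocation (Lakeview Youth): Lakeview Youth becomes $3,050.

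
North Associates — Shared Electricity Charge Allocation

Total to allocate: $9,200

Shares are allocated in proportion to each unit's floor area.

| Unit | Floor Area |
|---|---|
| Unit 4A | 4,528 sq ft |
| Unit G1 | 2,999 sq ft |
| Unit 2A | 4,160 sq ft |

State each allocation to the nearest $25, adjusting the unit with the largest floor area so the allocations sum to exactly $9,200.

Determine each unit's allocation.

Combined floor area = 4,528 + 2,999 + 4,160 = 11,687.
Raw shares: Unit 4A 3,564.44; Unit G1 2,360.81; Unit 2A 3,274.75.
At nearest $25: Unit 4A $3,575; Unit G1 $2,350; Unit 2A $3,275. Sum = $9,200.
No rounding difference to absorb.

Unit 4A: $3,575; Unit G1: $2,350; Unit 2A: $3,275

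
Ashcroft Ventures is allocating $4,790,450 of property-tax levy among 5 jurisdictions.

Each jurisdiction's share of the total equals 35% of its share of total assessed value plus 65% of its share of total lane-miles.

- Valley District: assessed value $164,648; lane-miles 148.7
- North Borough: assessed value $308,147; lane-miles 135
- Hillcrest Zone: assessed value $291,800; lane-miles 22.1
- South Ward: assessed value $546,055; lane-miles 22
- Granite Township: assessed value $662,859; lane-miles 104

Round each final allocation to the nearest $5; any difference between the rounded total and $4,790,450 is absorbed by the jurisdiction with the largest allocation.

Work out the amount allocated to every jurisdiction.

Valley District: $1,212,185; North Borough: $1,235,305; Hillcrest Zone: $407,275; South Ward: $622,565; Granite Township: $1,313,120

Totals — assessed value 1,973,509, lane-miles 431.8.
Blended shares (35% assessed value + 65% lane-miles): Valley District 0.2530; North Borough 0.2579; Hillcrest Zone 0.0850; South Ward 0.1300; Granite Township 0.2741.
Unrounded shares: Valley District 1,212,186.14; North Borough 1,235,306.97; Hillcrest Zone 407,275.33; South Ward 622,564.65; Granite Township 1,313,116.92.
Rounded to nearest $5: Valley District $1,212,185; North Borough $1,235,305; Hillcrest Zone $407,275; South Ward $622,565; Granite Township $1,313,115. Sum = $4,790,445.
Difference $4,790,450 − $4,790,445 = +$5 applied to largest allocation (Granite Township): Granite Township becomes $1,313,120.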